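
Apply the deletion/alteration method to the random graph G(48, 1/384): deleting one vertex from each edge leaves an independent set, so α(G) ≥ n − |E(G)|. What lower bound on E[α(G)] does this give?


E[|E(G)|] = C(48, 2)·p = 1128 · (1/384) = 47/16.
E[α(G)] ≥ n − E[|E(G)|] = 48 − 47/16 = 721/16.
Numerically: ≈ 45.06250.
(This is only a lower bound; the true E[α(G)] may be larger.)

E[α(G)] ≥ 721/16 ≈ 45.06250.


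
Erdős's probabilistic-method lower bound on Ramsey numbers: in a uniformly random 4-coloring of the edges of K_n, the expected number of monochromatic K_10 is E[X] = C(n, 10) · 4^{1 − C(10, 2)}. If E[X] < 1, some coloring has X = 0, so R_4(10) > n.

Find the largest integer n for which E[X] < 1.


We need C(n, 10) · 4^{1 − 45} < 1, i.e. C(n, 10) < 4^{45 − 1} = 309485009821345068724781056.
Check values of n near the boundary:
  n = 2017: C(2017, 10) = 300324964434452596180990448; 300324964434452596180990448 < 309485009821345068724781056? YES
  n = 2018: C(2018, 10) = 301820606687612220663963508; 301820606687612220663963508 < 309485009821345068724781056? YES
  n = 2019: C(2019, 10) = 303322949179835278009229628; 303322949179835278009229628 < 309485009821345068724781056? YES
  n = 2020: C(2020, 10) = 304832018578739931133653656; 304832018578739931133653656 < 309485009821345068724781056? YES
  n = 2021: C(2021, 10) = 306347841644770462864800616; 306347841644770462864800616 < 309485009821345068724781056? YES
  n = 2022: C(2022, 10) = 307870445231474093395937796; 307870445231474093395937796 < 309485009821345068724781056? YES
  n = 2023: C(2023, 10) = 309399856285778485315440716; 309399856285778485315440716 < 309485009821345068724781056? YES
  n = 2024: C(2024, 10) = 310936101848269937576192656; 310936101848269937576192656 < 309485009821345068724781056? NO
  n = 2025: C(2025, 10) = 312479209053472269772600560; 312479209053472269772600560 < 309485009821345068724781056? NO
The largest n with C(n, 10) < 309485009821345068724781056 is n = 2023 (where E[X] = 77349964071444621328860179/77371252455336267181195264 ≈ 1.000). Hence R_4(10) > 2023, i.e. R_4(10) ≥ 2024.

Largest n = 2023; hence R_4(10) > 2023.


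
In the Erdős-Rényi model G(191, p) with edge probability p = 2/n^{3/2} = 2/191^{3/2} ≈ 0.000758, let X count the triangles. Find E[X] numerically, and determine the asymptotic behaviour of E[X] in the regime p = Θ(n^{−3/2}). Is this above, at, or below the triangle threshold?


Number of potential triangles: C(191, 3) = 1143135.
Each occurs with probability p³ ≈ (0.000758)³ ≈ 4.34950e-10.
By linearity: E[X] = C(191, 3)·p³ ≈ 1143135 · 4.34950e-10 ≈ 0.000.
Since α = 3/2 > 1, p = c/n^{3/2} = o(1/n) is below the triangle threshold p ~ 1/n. Asymptotically E[X] ~ (c³/6)·n^{3(1−α)} = (2³/6)·n^{-1.5} → 0, so by Markov's inequality G has no triangles w.h.p.

E[X] ≈ 0.000; in regime p = Θ(1/n^{3/2}) E[X] tends to 0 (below the triangle threshold p ~ 1/n).


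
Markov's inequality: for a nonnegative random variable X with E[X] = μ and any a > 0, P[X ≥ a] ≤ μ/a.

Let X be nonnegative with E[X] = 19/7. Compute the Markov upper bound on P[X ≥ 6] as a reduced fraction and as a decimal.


μ = E[X] = 19/7, a = 6.
Markov: P[X ≥ 6] ≤ μ/a = (19/7)/6 = 19/42.
Numerically: ≈ 0.45238.
(Since a = 6 > μ = 2.71429, the bound 19/42 is < 1 and informative.)

P[X ≥ 6] ≤ 19/42 ≈ 0.45238.


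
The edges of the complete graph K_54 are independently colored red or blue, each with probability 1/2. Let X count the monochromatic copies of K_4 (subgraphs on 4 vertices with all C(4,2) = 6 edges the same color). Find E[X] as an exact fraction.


Let X = Σ_S X_S over the C(54, 4) = 316251 subsets S of size 4, where X_S = 1 if the K_4 on S is monochromatic.
For a fixed S, the K_4 on S has C(4, 2) = 6 edges. P[all 6 edges red] = (1/2)^6, and likewise for blue, so P[monochromatic] = 2·(1/2)^6 = 2^{1 − 6} = 1/32.
By linearity of expectation: E[X] = C(54, 4) · 2^{1 − 6} = 316251 · 1/32 = 316251/32.
Numerically: E[X] ≈ 9882.844.

E[X] = C(54,4)·2^(1−C(4,2)) = 316251/32 ≈ 9882.844.


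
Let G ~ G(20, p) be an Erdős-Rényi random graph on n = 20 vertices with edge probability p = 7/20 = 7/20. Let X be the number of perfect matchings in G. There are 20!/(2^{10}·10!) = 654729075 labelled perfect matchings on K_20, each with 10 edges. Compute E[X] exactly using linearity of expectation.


K_20 has 20!/(2^{10}·10!) = 654729075 labelled perfect matchings.
For each such perfect matching H, let X_H = 1 if all 10 edges of H are present in G. Then P[X_H = 1] = p^{10} = (7/20)^{10} = 282475249/10240000000000.
By linearity: E[X] = Σ_H E[X_H] = 654729075 · p^{10} = 654729075 · 282475249/10240000000000 = 7397790339526587/409600000000.
Numerically: E[X] ≈ 18061.

E[X] = 654729075 · (7/20)^{10} = 7397790339526587/409600000000 ≈ 18061.


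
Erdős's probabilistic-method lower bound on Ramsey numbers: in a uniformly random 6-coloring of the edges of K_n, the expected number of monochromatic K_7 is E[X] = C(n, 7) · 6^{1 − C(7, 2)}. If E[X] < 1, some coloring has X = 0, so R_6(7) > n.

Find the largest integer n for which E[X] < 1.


We need C(n, 7) · 6^{1 − 21} < 1, i.e. C(n, 7) < 6^{21 − 1} = 3656158440062976.
Check values of n near the boundary:
  n = 565: C(565, 7) = 3513212521235560; 3513212521235560 < 3656158440062976? YES
  n = 566: C(566, 7) = 3557206237959440; 3557206237959440 < 3656158440062976? YES
  n = 567: C(567, 7) = 3601671315933933; 3601671315933933 < 3656158440062976? YES
  n = 568: C(568, 7) = 3646611956239704; 3646611956239704 < 3656158440062976? YES
  n = 569: C(569, 7) = 3692032389858348; 3692032389858348 < 3656158440062976? NO
The largest n with C(n, 7) < 3656158440062976 is n = 568 (where E[X] = 16882462760369/16926659444736 ≈ 0.997). Hence R_6(7) > 568, i.e. R_6(7) ≥ 569.

Largest n = 568; hence R_6(7) > 568.


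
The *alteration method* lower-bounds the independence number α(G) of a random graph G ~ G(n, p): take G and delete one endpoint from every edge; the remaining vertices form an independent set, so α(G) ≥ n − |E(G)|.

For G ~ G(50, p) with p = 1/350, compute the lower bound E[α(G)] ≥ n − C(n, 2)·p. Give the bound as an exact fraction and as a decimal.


E[|E(G)|] = C(50, 2)·p = 1225 · (1/350) = 7/2.
E[α(G)] ≥ n − E[|E(G)|] = 50 − 7/2 = 93/2.
Numerically: ≈ 46.500000.
(This is only a lower bound; the true E[α(G)] may be larger.)

E[α(G)] ≥ 93/2 ≈ 46.500000.


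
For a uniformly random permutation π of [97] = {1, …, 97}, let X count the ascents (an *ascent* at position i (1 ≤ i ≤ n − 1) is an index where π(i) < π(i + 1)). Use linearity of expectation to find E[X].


Write X = Σ X_I over i = 1, …, 96, with X_I the indicator of one ascent.
There are 96 indicators.
For each fixed i, the pair (π(i), π(i+1)) is a uniformly random ordered pair of distinct values from {1, …, 97}; by symmetry P[π(i) < π(i+1)] = 1/2.
By linearity: E[X] = 96 · (1/2) = (97 − 1) · (1/2) = 48 ≈ 48.0000.

E[X] = 48 = 48.0000.


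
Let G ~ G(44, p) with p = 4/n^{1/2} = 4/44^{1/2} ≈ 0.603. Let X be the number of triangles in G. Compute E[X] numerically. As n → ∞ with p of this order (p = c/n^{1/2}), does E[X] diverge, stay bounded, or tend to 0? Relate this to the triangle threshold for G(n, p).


Number of potential triangles: C(44, 3) = 13244.
Each occurs with probability p³ ≈ (0.603)³ ≈ 2.19281e-01.
By linearity: E[X] = C(44, 3)·p³ ≈ 13244 · 2.19281e-01 ≈ 2904.157.
Since α = 1/2 < 1, p = c/n^{1/2} ≫ 1/n is above the triangle threshold p ~ 1/n. Asymptotically E[X] ~ (c³/6)·n^{3(1−α)} = (4³/6)·n^{1.5} → ∞; triangles are abundant w.h.p.

E[X] ≈ 2904.157; in regime p = Θ(1/n^{1/2}) E[X] diverges (above the triangle threshold p ~ 1/n).


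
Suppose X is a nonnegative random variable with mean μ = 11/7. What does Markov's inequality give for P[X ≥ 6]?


μ = E[X] = 11/7, a = 6.
Markov: P[X ≥ 6] ≤ μ/a = (11/7)/6 = 11/42.
Numerically: ≈ 0.2619.
(Since a = 6 > μ = 1.5714, the bound 11/42 is < 1 and informative.)

P[X ≥ 6] ≤ 11/42 ≈ 0.2619.


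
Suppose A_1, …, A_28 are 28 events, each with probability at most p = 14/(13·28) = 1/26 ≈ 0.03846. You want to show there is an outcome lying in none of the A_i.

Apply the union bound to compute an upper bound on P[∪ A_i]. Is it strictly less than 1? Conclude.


Union bound: P[∪_{i=1}^{28} A_i] ≤ Σ_i P[A_i] ≤ 28·p = 28·(1/26) = 14/13.
Numerically: 14/13 ≈ 1.07692.
Is 14/13 < 1? NO.
Since the bound 14/13 is ≥ 1, the union bound is uninformative here; it does NOT by itself certify existence.

28·p = 14/13 ≈ 1.07692; existence NOT certified by the union bound.


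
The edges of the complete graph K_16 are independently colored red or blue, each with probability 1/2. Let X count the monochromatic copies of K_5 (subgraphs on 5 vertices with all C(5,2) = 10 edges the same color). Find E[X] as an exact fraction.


Let X = Σ_S X_S over the C(16, 5) = 4368 subsets S of size 5, where X_S = 1 if the K_5 on S is monochromatic.
For a fixed S, the K_5 on S has C(5, 2) = 10 edges. P[all 10 edges red] = (1/2)^10, and likewise for blue, so P[monochromatic] = 2·(1/2)^10 = 2^{1 − 10} = 1/512.
Summing: E[X] = C(16, 5) · 2^{1 − 10} = 4368 · 1/512 = 273/32.
Numerically: E[X] ≈ 8.5312.

E[X] = C(16,5)·2^(1−C(5,2)) = 273/32 ≈ 8.5312.


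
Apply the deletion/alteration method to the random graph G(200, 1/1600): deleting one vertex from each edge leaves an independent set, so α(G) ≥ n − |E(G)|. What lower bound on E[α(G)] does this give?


E[|E(G)|] = C(200, 2)·p = 19900 · (1/1600) = 199/16.
E[α(G)] ≥ n − E[|E(G)|] = 200 − 199/16 = 3001/16.
Numerically: ≈ 187.5625.
(This is only a lower bound; the true E[α(G)] may be larger.)

E[α(G)] ≥ 3001/16 ≈ 187.5625.


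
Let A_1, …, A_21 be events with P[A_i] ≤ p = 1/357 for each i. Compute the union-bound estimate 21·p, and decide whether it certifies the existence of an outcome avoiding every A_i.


Union bound: P[∪_{i=1}^{21} A_i] ≤ Σ_i P[A_i] ≤ 21·p = 21·(1/357) = 1/17.
Numerically: 1/17 ≈ 0.0588235.
Is 1/17 < 1? YES.
Since P[∪ A_i] ≤ 1/17 < 1, the complement has P[∩ A_i^c] ≥ 1 − 1/17 = 16/17 > 0, so some outcome avoids every A_i.

21·p = 1/17 ≈ 0.0588235; existence CERTIFIED by the union bound.


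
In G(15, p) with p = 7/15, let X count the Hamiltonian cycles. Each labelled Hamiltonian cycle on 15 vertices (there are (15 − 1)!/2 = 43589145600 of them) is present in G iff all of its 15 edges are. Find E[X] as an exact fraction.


K_15 has (15 − 1)!/2 = 43589145600 labelled Hamiltonian cycles.
For each such Hamiltonian cycle H, let X_H = 1 if all 15 edges of H are present in G. Then P[X_H = 1] = p^{15} = (7/15)^{15} = 4747561509943/437893890380859375.
Summing the indicators: E[X] = Σ_H E[X_H] = 43589145600 · p^{15} = 43589145600 · 4747561509943/437893890380859375 = 34064551424174695424/72081298828125.
Numerically: E[X] ≈ 4.73e+05.

E[X] = 43589145600 · (7/15)^{15} = 34064551424174695424/72081298828125 ≈ 4.73e+05.


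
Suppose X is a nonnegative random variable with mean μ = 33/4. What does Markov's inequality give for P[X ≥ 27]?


μ = E[X] = 33/4, a = 27.
Markov: P[X ≥ 27] ≤ μ/a = (33/4)/27 = 11/36.
Numerically: ≈ 0.306.
(Since a = 27 > μ = 8.250, the bound 11/36 is < 1 and informative.)

P[X ≥ 27] ≤ 11/36 ≈ 0.306.


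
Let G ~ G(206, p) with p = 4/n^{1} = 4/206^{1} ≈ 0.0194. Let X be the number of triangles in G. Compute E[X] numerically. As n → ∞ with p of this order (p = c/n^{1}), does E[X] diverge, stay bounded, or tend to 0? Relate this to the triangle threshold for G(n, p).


Number of potential triangles: C(206, 3) = 1435820.
Each occurs with probability p³ ≈ (0.0194)³ ≈ 7.32113e-06.
By linearity: E[X] = C(206, 3)·p³ ≈ 1435820 · 7.32113e-06 ≈ 10.512.
Here α = 1, so p = 4/n is exactly at the triangle threshold p ~ 1/n. Asymptotically E[X] → c³/6 = 4³/6 = 32/3 ≈ 10.667, a bounded constant. In this regime the triangle count is asymptotically Poisson(c³/6).

E[X] ≈ 10.512; in regime p = Θ(1/n^{1}) E[X] stays bounded (at the triangle threshold p ~ 1/n).


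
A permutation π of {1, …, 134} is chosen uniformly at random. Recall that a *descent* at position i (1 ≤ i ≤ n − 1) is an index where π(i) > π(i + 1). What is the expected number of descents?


Write X = Σ X_I over i = 1, …, 133, with X_I the indicator of one descent.
There are 133 indicators.
For each fixed i, the pair (π(i), π(i+1)) is a uniformly random ordered pair of distinct values from {1, …, 134}; by symmetry P[π(i) > π(i+1)] = 1/2.
By linearity: E[X] = 133 · (1/2) = (134 − 1) · (1/2) = 133/2 ≈ 66.5000.

E[X] = 133/2 = 66.5000.


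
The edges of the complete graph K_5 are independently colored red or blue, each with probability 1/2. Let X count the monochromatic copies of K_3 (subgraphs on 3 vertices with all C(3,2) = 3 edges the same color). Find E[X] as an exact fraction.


Let X = Σ_S X_S over the C(5, 3) = 10 subsets S of size 3, where X_S = 1 if the K_3 on S is monochromatic.
For a fixed S, the K_3 on S has C(3, 2) = 3 edges. P[all 3 edges red] = (1/2)^3, and likewise for blue, so P[monochromatic] = 2·(1/2)^3 = 2^{1 − 3} = 1/4.
By linearity of expectation: E[X] = C(5, 3) · 2^{1 − 3} = 10 · 1/4 = 5/2.
Numerically: E[X] ≈ 2.500.

E[X] = C(5,3)·2^(1−C(3,2)) = 5/2 ≈ 2.500.


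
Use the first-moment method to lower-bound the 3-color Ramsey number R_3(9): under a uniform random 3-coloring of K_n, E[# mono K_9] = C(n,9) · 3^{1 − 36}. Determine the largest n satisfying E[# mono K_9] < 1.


We need C(n, 9) · 3^{1 − 36} < 1, i.e. C(n, 9) < 3^{36 − 1} = 50031545098999707.
Check values of n near the boundary:
  n = 297: C(297, 9) = 43842345008337645; 43842345008337645 < 50031545098999707? YES
  n = 298: C(298, 9) = 45207677551849890; 45207677551849890 < 50031545098999707? YES
  n = 299: C(299, 9) = 46610674441390059; 46610674441390059 < 50031545098999707? YES
  n = 300: C(300, 9) = 48052241692154700; 48052241692154700 < 50031545098999707? YES
  n = 301: C(301, 9) = 49533303936090975; 49533303936090975 < 50031545098999707? YES
  n = 302: C(302, 9) = 51054804739588650; 51054804739588650 < 50031545098999707? NO
  n = 303: C(303, 9) = 52617706925494425; 52617706925494425 < 50031545098999707? NO
  n = 304: C(304, 9) = 54222992899492560; 54222992899492560 < 50031545098999707? NO
The largest n with C(n, 9) < 50031545098999707 is n = 301 (where E[X] = 16511101312030325/16677181699666569 ≈ 0.9900415). Hence R_3(9) > 301, i.e. R_3(9) ≥ 302.

Largest n = 301; hence R_3(9) > 301.


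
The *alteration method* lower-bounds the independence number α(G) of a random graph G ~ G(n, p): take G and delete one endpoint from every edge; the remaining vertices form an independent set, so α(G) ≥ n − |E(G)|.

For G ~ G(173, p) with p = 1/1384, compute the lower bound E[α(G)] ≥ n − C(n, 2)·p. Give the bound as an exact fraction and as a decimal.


E[|E(G)|] = C(173, 2)·p = 14878 · (1/1384) = 43/4.
E[α(G)] ≥ n − E[|E(G)|] = 173 − 43/4 = 649/4.
Numerically: ≈ 162.250000.
(This is only a lower bound; the true E[α(G)] may be larger.)

E[α(G)] ≥ 649/4 ≈ 162.250000.


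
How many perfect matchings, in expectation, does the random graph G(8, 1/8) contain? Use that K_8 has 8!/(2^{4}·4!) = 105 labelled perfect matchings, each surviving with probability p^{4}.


K_8 has 8!/(2^{4}·4!) = 105 labelled perfect matchings.
For each such perfect matching H, let X_H = 1 if all 4 edges of H are present in G. Then P[X_H = 1] = p^{4} = (1/8)^{4} = 1/4096.
Summing the indicators: E[X] = Σ_H E[X_H] = 105 · p^{4} = 105 · 1/4096 = 105/4096.
Numerically: E[X] ≈ 0.0256348.

E[X] = 105 · (1/8)^{4} = 105/4096 ≈ 0.0256348.


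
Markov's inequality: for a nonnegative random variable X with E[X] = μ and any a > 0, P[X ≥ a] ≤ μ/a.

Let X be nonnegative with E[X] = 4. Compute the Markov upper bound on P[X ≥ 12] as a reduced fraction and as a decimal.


μ = E[X] = 4, a = 12.
Markov: P[X ≥ 12] ≤ μ/a = (4)/12 = 1/3.
Numerically: ≈ 0.333.
(Since a = 12 > μ = 4.000, the bound 1/3 is < 1 and informative.)

P[X ≥ 12] ≤ 1/3 ≈ 0.333.


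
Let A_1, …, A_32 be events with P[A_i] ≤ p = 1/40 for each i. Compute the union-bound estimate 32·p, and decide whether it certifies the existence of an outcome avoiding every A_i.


Union bound: P[∪_{i=1}^{32} A_i] ≤ Σ_i P[A_i] ≤ 32·p = 32·(1/40) = 4/5.
Numerically: 4/5 ≈ 0.800000.
Is 4/5 < 1? YES.
Since P[∪ A_i] ≤ 4/5 < 1, the complement has P[∩ A_i^c] ≥ 1 − 4/5 = 1/5 > 0, so some outcome avoids every A_i.

32·p = 4/5 ≈ 0.800000; existence CERTIFIED by the union bound.


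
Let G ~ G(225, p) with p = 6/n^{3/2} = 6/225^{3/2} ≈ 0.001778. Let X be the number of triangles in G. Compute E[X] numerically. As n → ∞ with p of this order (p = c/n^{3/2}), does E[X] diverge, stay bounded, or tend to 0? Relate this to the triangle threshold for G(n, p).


Number of potential triangles: C(225, 3) = 1873200.
Each occurs with probability p³ ≈ (0.001778)³ ≈ 5.618656e-09.
By linearity: E[X] = C(225, 3)·p³ ≈ 1873200 · 5.618656e-09 ≈ 0.0105.
Since α = 3/2 > 1, p = c/n^{3/2} = o(1/n) is below the triangle threshold p ~ 1/n. Asymptotically E[X] ~ (c³/6)·n^{3(1−α)} = (6³/6)·n^{-1.5} → 0, so by Markov's inequality G has no triangles w.h.p.

E[X] ≈ 0.0105; in regime p = Θ(1/n^{3/2}) E[X] tends to 0 (below the triangle threshold p ~ 1/n).


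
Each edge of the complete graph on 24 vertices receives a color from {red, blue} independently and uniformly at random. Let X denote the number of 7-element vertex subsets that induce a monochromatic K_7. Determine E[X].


Let X = Σ_S X_S over the C(24, 7) = 346104 subsets S of size 7, where X_S = 1 if the K_7 on S is monochromatic.
For a fixed S, the K_7 on S has C(7, 2) = 21 edges. P[all 21 edges red] = (1/2)^21, and likewise for blue, so P[monochromatic] = 2·(1/2)^21 = 2^{1 − 21} = 1/1048576.
Summing: E[X] = C(24, 7) · 2^{1 − 21} = 346104 · 1/1048576 = 43263/131072.
Numerically: E[X] ≈ 0.330070.

E[X] = C(24,7)·2^(1−C(7,2)) = 43263/131072 ≈ 0.330070.


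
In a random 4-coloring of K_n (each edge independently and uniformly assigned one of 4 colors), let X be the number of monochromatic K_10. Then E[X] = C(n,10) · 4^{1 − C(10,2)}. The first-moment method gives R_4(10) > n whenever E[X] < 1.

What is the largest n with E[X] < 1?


We need C(n, 10) · 4^{1 − 45} < 1, i.e. C(n, 10) < 4^{45 − 1} = 309485009821345068724781056.
Check values of n near the boundary:
  n = 2021: C(2021, 10) = 306347841644770462864800616; 306347841644770462864800616 < 309485009821345068724781056? YES
  n = 2022: C(2022, 10) = 307870445231474093395937796; 307870445231474093395937796 < 309485009821345068724781056? YES
  n = 2023: C(2023, 10) = 309399856285778485315440716; 309399856285778485315440716 < 309485009821345068724781056? YES
  n = 2024: C(2024, 10) = 310936101848269937576192656; 310936101848269937576192656 < 309485009821345068724781056? NO
The largest n with C(n, 10) < 309485009821345068724781056 is n = 2023 (where E[X] = 77349964071444621328860179/77371252455336267181195264 ≈ 0.999725). Hence R_4(10) > 2023, i.e. R_4(10) ≥ 2024.

Largest n = 2023; hence R_4(10) > 2023.


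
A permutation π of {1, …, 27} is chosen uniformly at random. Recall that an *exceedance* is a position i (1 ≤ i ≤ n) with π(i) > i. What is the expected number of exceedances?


Write X = Σ_{i=1}^{27} X_i, where X_i = 1_{π(i) > i}.
For each fixed i, π(i) is uniform over {1, …, 27} (marginal of a uniform permutation), so P[π(i) > i] = (n − i)/n. Summing: Σ_{i=1}^{27} (n − i)/n = (0 + 1 + … + 26)/27 = 27(27 − 1)/(2·27) = (27 − 1)/2.
Hence E[X] = Σ_{i=1}^{27} (27 − i)/27 = 13 ≈ 13.000.

E[X] = 13 = 13.000.


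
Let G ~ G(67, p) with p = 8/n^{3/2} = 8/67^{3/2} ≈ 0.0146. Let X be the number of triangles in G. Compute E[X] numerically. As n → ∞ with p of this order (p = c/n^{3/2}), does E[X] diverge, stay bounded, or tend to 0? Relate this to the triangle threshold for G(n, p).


Number of potential triangles: C(67, 3) = 47905.
Each occurs with probability p³ ≈ (0.0146)³ ≈ 3.10408e-06.
By linearity: E[X] = C(67, 3)·p³ ≈ 47905 · 3.10408e-06 ≈ 0.149.
Since α = 3/2 > 1, p = c/n^{3/2} = o(1/n) is below the triangle threshold p ~ 1/n. Asymptotically E[X] ~ (c³/6)·n^{3(1−α)} = (8³/6)·n^{-1.5} → 0, so by Markov's inequality G has no triangles w.h.p.

E[X] ≈ 0.149; in regime p = Θ(1/n^{3/2}) E[X] tends to 0 (below the triangle threshold p ~ 1/n).


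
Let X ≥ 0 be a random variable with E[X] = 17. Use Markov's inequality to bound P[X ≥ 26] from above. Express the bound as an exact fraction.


μ = E[X] = 17, a = 26.
Markov: P[X ≥ 26] ≤ μ/a = (17)/26 = 17/26.
Numerically: ≈ 0.654.
(Since a = 26 > μ = 17.000, the bound 17/26 is < 1 and informative.)

P[X ≥ 26] ≤ 17/26 ≈ 0.654.


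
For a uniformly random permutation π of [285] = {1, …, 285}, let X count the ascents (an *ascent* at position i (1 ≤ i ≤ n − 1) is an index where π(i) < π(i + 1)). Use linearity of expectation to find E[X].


Write X = Σ X_I over i = 1, …, 284, with X_I the indicator of one ascent.
There are 284 indicators.
For each fixed i, the pair (π(i), π(i+1)) is a uniformly random ordered pair of distinct values from {1, …, 285}; by symmetry P[π(i) < π(i+1)] = 1/2.
By linearity: E[X] = 284 · (1/2) = (285 − 1) · (1/2) = 142 ≈ 142.0000.

E[X] = 142 = 142.0000.


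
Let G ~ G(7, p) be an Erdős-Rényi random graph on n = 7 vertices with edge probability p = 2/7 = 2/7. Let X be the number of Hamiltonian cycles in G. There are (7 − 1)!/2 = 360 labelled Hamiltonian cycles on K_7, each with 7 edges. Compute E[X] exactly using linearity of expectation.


K_7 has (7 − 1)!/2 = 360 labelled Hamiltonian cycles.
For each such Hamiltonian cycle H, let X_H = 1 if all 7 edges of H are present in G. Then P[X_H = 1] = p^{7} = (2/7)^{7} = 128/823543.
By linearity of expectation: E[X] = Σ_H E[X_H] = 360 · p^{7} = 360 · 128/823543 = 46080/823543.
Numerically: E[X] ≈ 0.056.

E[X] = 360 · (2/7)^{7} = 46080/823543 ≈ 0.056.


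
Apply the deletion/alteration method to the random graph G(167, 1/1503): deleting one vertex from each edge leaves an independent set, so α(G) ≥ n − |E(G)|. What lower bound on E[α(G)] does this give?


E[|E(G)|] = C(167, 2)·p = 13861 · (1/1503) = 83/9.
E[α(G)] ≥ n − E[|E(G)|] = 167 − 83/9 = 1420/9.
Numerically: ≈ 157.77778.
(This is only a lower bound; the true E[α(G)] may be larger.)

E[α(G)] ≥ 1420/9 ≈ 157.77778.


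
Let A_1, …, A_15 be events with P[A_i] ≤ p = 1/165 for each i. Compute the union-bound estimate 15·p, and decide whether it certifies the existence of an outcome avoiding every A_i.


Union bound: P[∪_{i=1}^{15} A_i] ≤ Σ_i P[A_i] ≤ 15·p = 15·(1/165) = 1/11.
Numerically: 1/11 ≈ 0.09091.
Is 1/11 < 1? YES.
Since P[∪ A_i] ≤ 1/11 < 1, the complement has P[∩ A_i^c] ≥ 1 − 1/11 = 10/11 > 0, so some outcome avoids every A_i.

15·p = 1/11 ≈ 0.09091; existence CERTIFIED by the union bound.


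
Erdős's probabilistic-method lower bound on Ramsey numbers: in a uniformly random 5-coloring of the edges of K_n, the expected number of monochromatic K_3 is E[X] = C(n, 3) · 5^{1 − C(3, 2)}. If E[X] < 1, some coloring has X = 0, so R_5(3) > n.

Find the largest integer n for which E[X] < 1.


We need C(n, 3) · 5^{1 − 3} < 1, i.e. C(n, 3) < 5^{3 − 1} = 25.
Check values of n near the boundary:
  n = 5: C(5, 3) = 10; 10 < 25? YES
  n = 6: C(6, 3) = 20; 20 < 25? YES
  n = 7: C(7, 3) = 35; 35 < 25? NO
  n = 8: C(8, 3) = 56; 56 < 25? NO
  n = 9: C(9, 3) = 84; 84 < 25? NO
The largest n with C(n, 3) < 25 is n = 6 (where E[X] = 4/5 ≈ 0.8000000). Hence R_5(3) > 6, i.e. R_5(3) ≥ 7.

Largest n = 6; hence R_5(3) > 6.


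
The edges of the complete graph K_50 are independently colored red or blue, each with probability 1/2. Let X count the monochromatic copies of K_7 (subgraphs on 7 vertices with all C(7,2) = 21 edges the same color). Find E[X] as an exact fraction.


Let X = Σ_S X_S over the C(50, 7) = 99884400 subsets S of size 7, where X_S = 1 if the K_7 on S is monochromatic.
For a fixed S, the K_7 on S has C(7, 2) = 21 edges. P[all 21 edges red] = (1/2)^21, and likewise for blue, so P[monochromatic] = 2·(1/2)^21 = 2^{1 − 21} = 1/1048576.
By linearity: E[X] = C(50, 7) · 2^{1 − 21} = 99884400 · 1/1048576 = 6242775/65536.
Numerically: E[X] ≈ 95.25719.

E[X] = C(50,7)·2^(1−C(7,2)) = 6242775/65536 ≈ 95.25719.


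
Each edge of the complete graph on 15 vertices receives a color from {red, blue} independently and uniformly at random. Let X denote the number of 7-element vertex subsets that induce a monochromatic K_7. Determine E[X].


Let X = Σ_S X_S over the C(15, 7) = 6435 subsets S of size 7, where X_S = 1 if the K_7 on S is monochromatic.
For a fixed S, the K_7 on S has C(7, 2) = 21 edges. P[all 21 edges red] = (1/2)^21, and likewise for blue, so P[monochromatic] = 2·(1/2)^21 = 2^{1 − 21} = 1/1048576.
By linearity: E[X] = C(15, 7) · 2^{1 − 21} = 6435 · 1/1048576 = 6435/1048576.
Numerically: E[X] ≈ 0.006.

E[X] = C(15,7)·2^(1−C(7,2)) = 6435/1048576 ≈ 0.006.


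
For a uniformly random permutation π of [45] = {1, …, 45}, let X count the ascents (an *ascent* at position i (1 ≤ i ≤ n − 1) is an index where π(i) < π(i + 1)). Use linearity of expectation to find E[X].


Write X = Σ X_I over i = 1, …, 44, with X_I the indicator of one ascent.
There are 44 indicators.
For each fixed i, the pair (π(i), π(i+1)) is a uniformly random ordered pair of distinct values from {1, …, 45}; by symmetry P[π(i) < π(i+1)] = 1/2.
By linearity: E[X] = 44 · (1/2) = (45 − 1) · (1/2) = 22 ≈ 22.000.

E[X] = 22 = 22.000.


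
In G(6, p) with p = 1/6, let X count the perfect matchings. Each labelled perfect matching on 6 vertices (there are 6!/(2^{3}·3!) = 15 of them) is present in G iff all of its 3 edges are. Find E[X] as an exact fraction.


K_6 has 6!/(2^{3}·3!) = 15 labelled perfect matchings.
For each such perfect matching H, let X_H = 1 if all 3 edges of H are present in G. Then P[X_H = 1] = p^{3} = (1/6)^{3} = 1/216.
By linearity of expectation: E[X] = Σ_H E[X_H] = 15 · p^{3} = 15 · 1/216 = 5/72.
Numerically: E[X] ≈ 0.0694.

E[X] = 15 · (1/6)^{3} = 5/72 ≈ 0.0694.


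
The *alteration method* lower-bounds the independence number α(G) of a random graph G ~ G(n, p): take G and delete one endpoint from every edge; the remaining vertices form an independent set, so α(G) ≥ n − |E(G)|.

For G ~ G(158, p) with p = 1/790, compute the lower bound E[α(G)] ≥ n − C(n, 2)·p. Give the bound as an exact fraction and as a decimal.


E[|E(G)|] = C(158, 2)·p = 12403 · (1/790) = 157/10.
E[α(G)] ≥ n − E[|E(G)|] = 158 − 157/10 = 1423/10.
Numerically: ≈ 142.30000.
(This is only a lower bound; the true E[α(G)] may be larger.)

E[α(G)] ≥ 1423/10 ≈ 142.30000.


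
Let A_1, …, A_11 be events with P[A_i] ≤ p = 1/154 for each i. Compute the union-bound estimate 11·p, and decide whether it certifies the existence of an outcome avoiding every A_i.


Union bound: P[∪_{i=1}^{11} A_i] ≤ Σ_i P[A_i] ≤ 11·p = 11·(1/154) = 1/14.
Numerically: 1/14 ≈ 0.071429.
Is 1/14 < 1? YES.
Since P[∪ A_i] ≤ 1/14 < 1, the complement has P[∩ A_i^c] ≥ 1 − 1/14 = 13/14 > 0, so some outcome avoids every A_i.

11·p = 1/14 ≈ 0.071429; existence CERTIFIED by the union bound.


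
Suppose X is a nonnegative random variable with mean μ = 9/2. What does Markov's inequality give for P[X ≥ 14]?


μ = E[X] = 9/2, a = 14.
Markov: P[X ≥ 14] ≤ μ/a = (9/2)/14 = 9/28.
Numerically: ≈ 0.3214.
(Since a = 14 > μ = 4.5000, the bound 9/28 is < 1 and informative.)

P[X ≥ 14] ≤ 9/28 ≈ 0.3214.


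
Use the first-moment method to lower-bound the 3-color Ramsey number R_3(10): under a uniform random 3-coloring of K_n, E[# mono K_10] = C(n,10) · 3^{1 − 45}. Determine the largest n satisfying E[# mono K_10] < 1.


We need C(n, 10) · 3^{1 − 45} < 1, i.e. C(n, 10) < 3^{45 − 1} = 984770902183611232881.
Check values of n near the boundary:
  n = 572: C(572, 10) = 954640815642161682606; 954640815642161682606 < 984770902183611232881? YES
  n = 573: C(573, 10) = 971597135635805762226; 971597135635805762226 < 984770902183611232881? YES
  n = 574: C(574, 10) = 988824035203816502691; 988824035203816502691 < 984770902183611232881? NO
  n = 575: C(575, 10) = 1006325345561406175305; 1006325345561406175305 < 984770902183611232881? NO
  n = 576: C(576, 10) = 1024104945306307344480; 1024104945306307344480 < 984770902183611232881? NO
The largest n with C(n, 10) < 984770902183611232881 is n = 573 (where E[X] = 35985079097622435638/36472996377170786403 ≈ 0.987). Hence R_3(10) > 573, i.e. R_3(10) ≥ 574.

Largest n = 573; hence R_3(10) > 573.


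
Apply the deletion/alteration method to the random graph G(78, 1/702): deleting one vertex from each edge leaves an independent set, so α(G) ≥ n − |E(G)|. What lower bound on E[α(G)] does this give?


E[|E(G)|] = C(78, 2)·p = 3003 · (1/702) = 77/18.
E[α(G)] ≥ n − E[|E(G)|] = 78 − 77/18 = 1327/18.
Numerically: ≈ 73.722222.
(This is only a lower bound; the true E[α(G)] may be larger.)

E[α(G)] ≥ 1327/18 ≈ 73.722222.


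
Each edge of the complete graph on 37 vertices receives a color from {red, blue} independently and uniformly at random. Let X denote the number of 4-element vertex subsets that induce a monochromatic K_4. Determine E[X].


Let X = Σ_S X_S over the C(37, 4) = 66045 subsets S of size 4, where X_S = 1 if the K_4 on S is monochromatic.
For a fixed S, the K_4 on S has C(4, 2) = 6 edges. P[all 6 edges red] = (1/2)^6, and likewise for blue, so P[monochromatic] = 2·(1/2)^6 = 2^{1 − 6} = 1/32.
Summing: E[X] = C(37, 4) · 2^{1 − 6} = 66045 · 1/32 = 66045/32.
Numerically: E[X] ≈ 2063.906250.

E[X] = C(37,4)·2^(1−C(4,2)) = 66045/32 ≈ 2063.906250.


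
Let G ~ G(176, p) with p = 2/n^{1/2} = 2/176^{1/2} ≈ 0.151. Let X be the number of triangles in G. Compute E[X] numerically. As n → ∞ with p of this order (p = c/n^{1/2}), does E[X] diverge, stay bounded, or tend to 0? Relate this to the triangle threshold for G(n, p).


Number of potential triangles: C(176, 3) = 893200.
Each occurs with probability p³ ≈ (0.151)³ ≈ 3.42627e-03.
By linearity: E[X] = C(176, 3)·p³ ≈ 893200 · 3.42627e-03 ≈ 3060.340.
Since α = 1/2 < 1, p = c/n^{1/2} ≫ 1/n is above the triangle threshold p ~ 1/n. Asymptotically E[X] ~ (c³/6)·n^{3(1−α)} = (2³/6)·n^{1.5} → ∞; triangles are abundant w.h.p.

E[X] ≈ 3060.340; in regime p = Θ(1/n^{1/2}) E[X] diverges (above the triangle threshold p ~ 1/n).


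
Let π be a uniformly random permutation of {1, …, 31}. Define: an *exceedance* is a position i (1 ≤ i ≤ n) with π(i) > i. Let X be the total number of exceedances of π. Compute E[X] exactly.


Write X = Σ_{i=1}^{31} X_i, where X_i = 1_{π(i) > i}.
For each fixed i, π(i) is uniform over {1, …, 31} (marginal of a uniform permutation), so P[π(i) > i] = (n − i)/n. Summing: Σ_{i=1}^{31} (n − i)/n = (0 + 1 + … + 30)/31 = 31(31 − 1)/(2·31) = (31 − 1)/2.
Hence E[X] = Σ_{i=1}^{31} (31 − i)/31 = 15 ≈ 15.0000.

E[X] = 15 = 15.0000.


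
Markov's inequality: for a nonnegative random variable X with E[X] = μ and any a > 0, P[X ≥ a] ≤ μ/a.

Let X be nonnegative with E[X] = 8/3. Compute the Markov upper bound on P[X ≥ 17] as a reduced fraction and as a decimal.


μ = E[X] = 8/3, a = 17.
Markov: P[X ≥ 17] ≤ μ/a = (8/3)/17 = 8/51.
Numerically: ≈ 0.15686.
(Since a = 17 > μ = 2.66667, the bound 8/51 is < 1 and informative.)

P[X ≥ 17] ≤ 8/51 ≈ 0.15686.


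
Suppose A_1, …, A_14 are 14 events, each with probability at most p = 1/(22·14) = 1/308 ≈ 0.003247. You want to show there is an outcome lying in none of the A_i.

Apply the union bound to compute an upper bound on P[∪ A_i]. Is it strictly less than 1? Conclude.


Union bound: P[∪_{i=1}^{14} A_i] ≤ Σ_i P[A_i] ≤ 14·p = 14·(1/308) = 1/22.
Numerically: 1/22 ≈ 0.045455.
Is 1/22 < 1? YES.
Since P[∪ A_i] ≤ 1/22 < 1, the complement has P[∩ A_i^c] ≥ 1 − 1/22 = 21/22 > 0, so some outcome avoids every A_i.

14·p = 1/22 ≈ 0.045455; existence CERTIFIED by the union bound.


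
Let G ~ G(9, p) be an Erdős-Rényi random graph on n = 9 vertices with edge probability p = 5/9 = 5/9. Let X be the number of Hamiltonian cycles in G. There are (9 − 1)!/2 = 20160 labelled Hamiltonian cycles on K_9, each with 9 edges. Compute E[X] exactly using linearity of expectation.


K_9 has (9 − 1)!/2 = 20160 labelled Hamiltonian cycles.
For each such Hamiltonian cycle H, let X_H = 1 if all 9 edges of H are present in G. Then P[X_H = 1] = p^{9} = (5/9)^{9} = 1953125/387420489.
By linearity of expectation: E[X] = Σ_H E[X_H] = 20160 · p^{9} = 20160 · 1953125/387420489 = 4375000000/43046721.
Numerically: E[X] ≈ 101.634.

E[X] = 20160 · (5/9)^{9} = 4375000000/43046721 ≈ 101.634.


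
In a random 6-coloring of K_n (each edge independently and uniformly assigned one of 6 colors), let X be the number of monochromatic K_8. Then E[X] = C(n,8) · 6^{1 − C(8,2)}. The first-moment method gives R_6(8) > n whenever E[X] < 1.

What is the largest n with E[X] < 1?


We need C(n, 8) · 6^{1 − 28} < 1, i.e. C(n, 8) < 6^{28 − 1} = 1023490369077469249536.
Check values of n near the boundary:
  n = 1590: C(1590, 8) = 995397314198933813310; 995397314198933813310 < 1023490369077469249536? YES
  n = 1591: C(1591, 8) = 1000427749141189953870; 1000427749141189953870 < 1023490369077469249536? YES
  n = 1592: C(1592, 8) = 1005480414540892933435; 1005480414540892933435 < 1023490369077469249536? YES
  n = 1593: C(1593, 8) = 1010555394551193970323; 1010555394551193970323 < 1023490369077469249536? YES
  n = 1594: C(1594, 8) = 1015652773590544255167; 1015652773590544255167 < 1023490369077469249536? YES
  n = 1595: C(1595, 8) = 1020772636343363633895; 1020772636343363633895 < 1023490369077469249536? YES
  n = 1596: C(1596, 8) = 1025915067760710553965; 1025915067760710553965 < 1023490369077469249536? NO
  n = 1597: C(1597, 8) = 1031080153060953275445; 1031080153060953275445 < 1023490369077469249536? NO
The largest n with C(n, 8) < 1023490369077469249536 is n = 1595 (where E[X] = 113419181815929292655/113721152119718805504 ≈ 0.9973446). Hence R_6(8) > 1595, i.e. R_6(8) ≥ 1596.

Largest n = 1595; hence R_6(8) > 1595.


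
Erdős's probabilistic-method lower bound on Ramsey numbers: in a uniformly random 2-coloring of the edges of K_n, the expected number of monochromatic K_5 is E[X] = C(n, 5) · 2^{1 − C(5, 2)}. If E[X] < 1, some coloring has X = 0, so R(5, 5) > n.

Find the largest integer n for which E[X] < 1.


We need C(n, 5) · 2^{1 − 10} < 1, i.e. C(n, 5) < 2^{10 − 1} = 512.
Check values of n near the boundary:
  n = 6: C(6, 5) = 6; 6 < 512? YES
  n = 7: C(7, 5) = 21; 21 < 512? YES
  n = 8: C(8, 5) = 56; 56 < 512? YES
  n = 9: C(9, 5) = 126; 126 < 512? YES
  n = 10: C(10, 5) = 252; 252 < 512? YES
  n = 11: C(11, 5) = 462; 462 < 512? YES
  n = 12: C(12, 5) = 792; 792 < 512? NO
  n = 13: C(13, 5) = 1287; 1287 < 512? NO
The largest n with C(n, 5) < 512 is n = 11 (where E[X] = 231/256 ≈ 0.9023). Hence R(5, 5) > 11, i.e. R(5, 5) ≥ 12.

Largest n = 11; hence R(5, 5) > 11.


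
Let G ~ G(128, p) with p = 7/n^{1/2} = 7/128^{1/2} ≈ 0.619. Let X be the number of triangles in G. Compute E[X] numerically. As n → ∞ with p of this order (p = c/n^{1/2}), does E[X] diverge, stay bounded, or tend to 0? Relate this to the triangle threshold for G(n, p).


Number of potential triangles: C(128, 3) = 341376.
Each occurs with probability p³ ≈ (0.619)³ ≈ 2.36853e-01.
By linearity: E[X] = C(128, 3)·p³ ≈ 341376 · 2.36853e-01 ≈ 80855.981.
Since α = 1/2 < 1, p = c/n^{1/2} ≫ 1/n is above the triangle threshold p ~ 1/n. Asymptotically E[X] ~ (c³/6)·n^{3(1−α)} = (7³/6)·n^{1.5} → ∞; triangles are abundant w.h.p.

E[X] ≈ 80855.981; in regime p = Θ(1/n^{1/2}) E[X] diverges (above the triangle threshold p ~ 1/n).


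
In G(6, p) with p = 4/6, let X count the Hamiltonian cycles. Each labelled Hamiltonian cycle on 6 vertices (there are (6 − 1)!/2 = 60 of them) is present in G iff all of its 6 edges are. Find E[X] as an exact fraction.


K_6 has (6 − 1)!/2 = 60 labelled Hamiltonian cycles.
For each such Hamiltonian cycle H, let X_H = 1 if all 6 edges of H are present in G. Then P[X_H = 1] = p^{6} = (2/3)^{6} = 64/729.
By linearity of expectation: E[X] = Σ_H E[X_H] = 60 · p^{6} = 60 · 64/729 = 1280/243.
Numerically: E[X] ≈ 5.27.

E[X] = 60 · (2/3)^{6} = 1280/243 ≈ 5.27.


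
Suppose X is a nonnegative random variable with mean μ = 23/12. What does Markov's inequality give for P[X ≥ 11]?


μ = E[X] = 23/12, a = 11.
Markov: P[X ≥ 11] ≤ μ/a = (23/12)/11 = 23/132.
Numerically: ≈ 0.174242.
(Since a = 11 > μ = 1.916667, the bound 23/132 is < 1 and informative.)

P[X ≥ 11] ≤ 23/132 ≈ 0.174242.


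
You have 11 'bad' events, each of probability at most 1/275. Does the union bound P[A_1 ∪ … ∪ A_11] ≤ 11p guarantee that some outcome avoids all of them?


Union bound: P[∪_{i=1}^{11} A_i] ≤ Σ_i P[A_i] ≤ 11·p = 11·(1/275) = 1/25.
Numerically: 1/25 ≈ 0.040000.
Is 1/25 < 1? YES.
Since P[∪ A_i] ≤ 1/25 < 1, the complement has P[∩ A_i^c] ≥ 1 − 1/25 = 24/25 > 0, so some outcome avoids every A_i.

11·p = 1/25 ≈ 0.040000; existence CERTIFIED by the union bound.


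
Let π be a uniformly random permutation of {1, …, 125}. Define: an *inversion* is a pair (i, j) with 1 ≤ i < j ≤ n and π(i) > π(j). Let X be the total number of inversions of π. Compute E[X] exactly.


Write X = Σ X_I over the C(125, 2) = 7750 pairs i < j, with X_I the indicator of one inversion.
There are 7750 indicators.
For each fixed pair i < j, the values π(i) and π(j) are two distinct elements of {1, …, 125} in uniformly random order; by symmetry P[π(i) > π(j)] = 1/2.
By linearity: E[X] = 7750 · (1/2) = C(125, 2) · (1/2) = 7750/2 = 3875 ≈ 3875.0000.

E[X] = 3875 = 3875.0000.


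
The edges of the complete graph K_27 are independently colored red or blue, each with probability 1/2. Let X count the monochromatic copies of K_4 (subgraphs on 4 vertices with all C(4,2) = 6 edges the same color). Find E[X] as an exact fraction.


Let X = Σ_S X_S over the C(27, 4) = 17550 subsets S of size 4, where X_S = 1 if the K_4 on S is monochromatic.
For a fixed S, the K_4 on S has C(4, 2) = 6 edges. P[all 6 edges red] = (1/2)^6, and likewise for blue, so P[monochromatic] = 2·(1/2)^6 = 2^{1 − 6} = 1/32.
By linearity: E[X] = C(27, 4) · 2^{1 − 6} = 17550 · 1/32 = 8775/16.
Numerically: E[X] ≈ 548.437500.

E[X] = C(27,4)·2^(1−C(4,2)) = 8775/16 ≈ 548.437500.


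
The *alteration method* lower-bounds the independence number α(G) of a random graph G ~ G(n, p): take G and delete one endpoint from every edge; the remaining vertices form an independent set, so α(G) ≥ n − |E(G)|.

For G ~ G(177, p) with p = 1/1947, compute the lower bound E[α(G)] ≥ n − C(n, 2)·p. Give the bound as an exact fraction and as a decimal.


E[|E(G)|] = C(177, 2)·p = 15576 · (1/1947) = 8.
E[α(G)] ≥ n − E[|E(G)|] = 177 − 8 = 169.
Numerically: ≈ 169.0000.
(This is only a lower bound; the true E[α(G)] may be larger.)

E[α(G)] ≥ 169 ≈ 169.0000.


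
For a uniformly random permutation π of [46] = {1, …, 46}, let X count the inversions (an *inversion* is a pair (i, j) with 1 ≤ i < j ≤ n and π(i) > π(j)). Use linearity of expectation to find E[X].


Write X = Σ X_I over the C(46, 2) = 1035 pairs i < j, with X_I the indicator of one inversion.
There are 1035 indicators.
For each fixed pair i < j, the values π(i) and π(j) are two distinct elements of {1, …, 46} in uniformly random order; by symmetry P[π(i) > π(j)] = 1/2.
By linearity: E[X] = 1035 · (1/2) = C(46, 2) · (1/2) = 1035/2 = 1035/2 ≈ 517.5000.

E[X] = 1035/2 = 517.5000.
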